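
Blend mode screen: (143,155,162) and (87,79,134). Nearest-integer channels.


Screen: C = 255 - (255-A)×(255-B)/255, rounded to nearest integer
R: 255 - (255-143)×(255-87)/255 = 255 - 18816/255 ≈ 255 - 73.788 = 181.212 → 181
G: 255 - (255-155)×(255-79)/255 = 255 - 17600/255 ≈ 255 - 69.020 = 185.980 → 186
B: 255 - (255-162)×(255-134)/255 = 255 - 11253/255 ≈ 255 - 44.129 = 210.871 → 211
= RGB(181, 186, 211)


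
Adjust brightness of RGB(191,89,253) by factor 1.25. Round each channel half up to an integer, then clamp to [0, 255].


Multiply each channel by 1.25, round half up, clamp to [0, 255]
R: 191×1.25 = 238.75 → round → 239
G: 89×1.25 = 111.25 → round → 111
B: 253×1.25 = 316.25 → round → 316 → clamp → 255
= RGB(239, 111, 255)


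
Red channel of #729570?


Color: #729570
R = 72 = 114
G = 95 = 149
B = 70 = 112
Red = 114


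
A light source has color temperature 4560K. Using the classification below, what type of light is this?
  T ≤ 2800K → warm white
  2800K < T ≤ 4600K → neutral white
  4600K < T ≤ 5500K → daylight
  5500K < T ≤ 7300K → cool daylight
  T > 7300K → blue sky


Temperature: 4560K
2800K < 4560K ≤ 4600K → neutral white
Classification: neutral white


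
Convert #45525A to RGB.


45 → 69 (R)
52 → 82 (G)
5A → 90 (B)
= RGB(69, 82, 90)


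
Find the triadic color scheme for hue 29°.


Triadic: equally spaced at 120° intervals
H1 = 29°
H2 = (29 + 120) mod 360 = 149°
H3 = (29 + 240) mod 360 = 269°
Triadic = 29°, 149°, 269°


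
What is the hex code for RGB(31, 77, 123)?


R = 31 → 1F (hex)
G = 77 → 4D (hex)
B = 123 → 7B (hex)
Hex = #1F4D7B


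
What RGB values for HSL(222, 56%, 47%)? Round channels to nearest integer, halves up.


H=222°, S=0.56, L=0.47
C = (1-|2L-1|)×S = (1-|-0.06|)×0.56 = 0.5264
H' = H/60 = 222/60 ≈ 3.7000; X = C×(1-|H' mod 2 - 1|) = 0.15792
m = L - C/2 = 0.47 - 0.2632 = 0.2068
Sector ⌊H'⌋ = 3 → (R',G',B') = (0.0, 0.15792, 0.5264)
RGB = ((R'+m)×255, (G'+m)×255, (B'+m)×255) = (52.734, 93.0036, 186.966)
Round half up → RGB(53, 93, 187)


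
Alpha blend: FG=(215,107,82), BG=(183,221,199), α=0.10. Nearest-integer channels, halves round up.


C = α×F + (1-α)×B, with 1-α = 0.90
R: 0.10×215 + 0.90×183 = 21.50 + 164.70 = 186.20 → 186
G: 0.10×107 + 0.90×221 = 10.70 + 198.90 = 209.60 → 210
B: 0.10×82 + 0.90×199 = 8.20 + 179.10 = 187.30 → 187
= RGB(186, 210, 187)


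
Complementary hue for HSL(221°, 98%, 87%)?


Complement = opposite side of color wheel = hue + 180°
H' = (221 + 180) mod 360 = 41°
S and L unchanged.
= HSL(41°, 98%, 87%)


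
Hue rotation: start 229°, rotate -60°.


New hue = (H + rotation) mod 360
New hue = (229 -60) mod 360
= 169 mod 360
= 169°


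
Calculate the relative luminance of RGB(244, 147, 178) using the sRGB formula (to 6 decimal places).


Linearize each channel (sRGB transfer function): c = v/255; c_lin = c/12.92 if c ≤ 0.04045, else ((c+0.055)/1.055)^2.4
  R: 244/255 ≈ 0.956863 > 0.04045 → ((0.956863+0.055)/1.055)^2.4 ≈ 0.904661
  G: 147/255 ≈ 0.576471 > 0.04045 → ((0.576471+0.055)/1.055)^2.4 ≈ 0.291771
  B: 178/255 ≈ 0.698039 > 0.04045 → ((0.698039+0.055)/1.055)^2.4 ≈ 0.445201
R_lin = 0.904661, G_lin = 0.291771, B_lin = 0.445201
L = 0.2126×R + 0.7152×G + 0.0722×B
L = 0.2126×0.904661 + 0.7152×0.291771 + 0.0722×0.445201
L ≈ 0.433149


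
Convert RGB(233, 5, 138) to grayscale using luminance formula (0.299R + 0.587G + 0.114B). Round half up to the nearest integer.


Gray = 0.299×R + 0.587×G + 0.114×B
Gray = 0.299×233 + 0.587×5 + 0.114×138
Gray = 69.667 + 2.935 + 15.732
Gray = 88.334 → round half up → 88
Gray = 88


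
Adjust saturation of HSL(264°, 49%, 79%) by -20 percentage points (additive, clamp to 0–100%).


Original S = 49%
Adjustment = -20 percentage points
New S = 49 + (-20) = 29
Clamp to [0, 100] → 29
= HSL(264°, 29%, 79%)


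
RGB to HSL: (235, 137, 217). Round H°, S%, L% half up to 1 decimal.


Normalize: R'=235/255≈0.9216, G'=137/255≈0.5373, B'=217/255≈0.8510
Max=235/255, Min=137/255, Δ=Max-Min=98/255
L = (Max+Min)/2 = (235+137)/510 = 372/510 = 0.72941… → L = 72.9%
L > 0.5 → S = Δ/(2-Max-Min) = 98/(510-235-137) = 98/138 = 0.71014… → S = 71.0%
(the 1/255 factors cancel in S and H, so raw channel differences can be used)
Max is R' → H = 60 × (((G-B)/Δ) mod 6) = 60 × (((137-217)/98) mod 6)
  (-80)/98 = -0.8163…; negative, so add 6 → 5.1836…
  H = 60 × 5.1836… = 311.020…° → H = 311.0°
= HSL(311.0°, 71.0%, 72.9%)


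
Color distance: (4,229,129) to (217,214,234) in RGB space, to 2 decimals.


d = √[(R₁-R₂)² + (G₁-G₂)² + (B₁-B₂)²]
d = √[(4-217)² + (229-214)² + (129-234)²]
d = √[45369 + 225 + 11025]
d = √56619
d ≈ 237.95


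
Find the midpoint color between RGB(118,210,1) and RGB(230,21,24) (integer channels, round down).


Midpoint: each channel = ⌊(C₁+C₂)/2⌋
R: ⌊(118+230)/2⌋ = 174
G: ⌊(210+21)/2⌋ = 115
B: ⌊(1+24)/2⌋ = 12
= RGB(174, 115, 12)


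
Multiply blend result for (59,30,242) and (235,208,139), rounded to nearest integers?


Multiply: C = A×B/255, rounded to nearest integer
R: 59×235/255 = 13865/255 ≈ 54.373 → 54
G: 30×208/255 = 6240/255 ≈ 24.471 → 24
B: 242×139/255 = 33638/255 ≈ 131.914 → 132
= RGB(54, 24, 132)


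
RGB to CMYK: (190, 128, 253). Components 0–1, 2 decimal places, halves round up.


R'=190/255≈0.7451, G'=128/255≈0.5020, B'=253/255≈0.9922
K = 1 - max(R',G',B') = 1 - 253/255 = 2/255 = 0.00784… → 0.01
(1-R'-K)/(1-K) simplifies to (max-R)/max with max = 253:
C = (253-190)/253 = 63/253 = 0.24901… → 0.25
M = (253-128)/253 = 125/253 = 0.49407… → 0.49
Y = (253-253)/253 = 0/253 = 0 → 0.00
= CMYK(0.25, 0.49, 0.00, 0.01)


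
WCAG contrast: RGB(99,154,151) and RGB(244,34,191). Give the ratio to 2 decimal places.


Linearize each sRGB channel c=v/255: c/12.92 if c ≤ 0.04045 else ((c+0.055)/1.055)^2.4
L = 0.2126×R_lin + 0.7152×G_lin + 0.0722×B_lin
Color 1 (99,154,151):
  R=99: 99/255≈0.3882 > 0.04045 → ((0.3882+0.055)/1.055)^2.4 ≈ 0.12477
  G=154: 154/255≈0.6039 > 0.04045 → ((0.6039+0.055)/1.055)^2.4 ≈ 0.32314
  B=151: 151/255≈0.5922 > 0.04045 → ((0.5922+0.055)/1.055)^2.4 ≈ 0.30947
  L1 = 0.2126×0.12477 + 0.7152×0.32314 + 0.0722×0.30947 ≈ 0.27998
Color 2 (244,34,191):
  R=244: 244/255≈0.9569 > 0.04045 → ((0.9569+0.055)/1.055)^2.4 ≈ 0.90466
  G=34: 34/255≈0.1333 > 0.04045 → ((0.1333+0.055)/1.055)^2.4 ≈ 0.01600
  B=191: 191/255≈0.7490 > 0.04045 → ((0.7490+0.055)/1.055)^2.4 ≈ 0.52100
  L2 = 0.2126×0.90466 + 0.7152×0.01600 + 0.0722×0.52100 ≈ 0.24139
Lighter = 0.27998, Darker = 0.24139
Ratio = (L_lighter + 0.05) / (L_darker + 0.05)
Ratio = (0.27998 + 0.05) / (0.24139 + 0.05) = 0.32998 / 0.29139 ≈ 1.1325
Ratio ≈ 1.13:1


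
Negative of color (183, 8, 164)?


Invert: (255-R, 255-G, 255-B)
R: 255-183 = 72
G: 255-8 = 247
B: 255-164 = 91
= RGB(72, 247, 91)


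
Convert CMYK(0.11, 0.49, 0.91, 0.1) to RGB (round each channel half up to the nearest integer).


R = 255 × (1-C) × (1-K) = 255 × 0.89 × 0.90 = 204.255 → 204
G = 255 × (1-M) × (1-K) = 255 × 0.51 × 0.90 = 117.045 → 117
B = 255 × (1-Y) × (1-K) = 255 × 0.09 × 0.90 = 20.655 → 21
= RGB(204, 117, 21)


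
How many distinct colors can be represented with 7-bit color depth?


Colors = 2^bits = 2^7
= 128 colors


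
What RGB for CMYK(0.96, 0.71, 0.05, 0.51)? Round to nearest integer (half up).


R = 255 × (1-C) × (1-K) = 255 × 0.04 × 0.49 = 4.998 → 5
G = 255 × (1-M) × (1-K) = 255 × 0.29 × 0.49 = 36.2355 → 36
B = 255 × (1-Y) × (1-K) = 255 × 0.95 × 0.49 = 118.7025 → 119
= RGB(5, 36, 119)


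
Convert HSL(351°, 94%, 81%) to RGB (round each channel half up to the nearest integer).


H=351°, S=0.94, L=0.81
C = (1-|2L-1|)×S = (1-|0.62|)×0.94 = 0.3572
H' = H/60 = 351/60 ≈ 5.8500; X = C×(1-|H' mod 2 - 1|) = 0.05358
m = L - C/2 = 0.81 - 0.1786 = 0.6314
Sector ⌊H'⌋ = 5 → (R',G',B') = (0.3572, 0.0, 0.05358)
RGB = ((R'+m)×255, (G'+m)×255, (B'+m)×255) = (252.093, 161.007, 174.6699)
Round half up → RGB(252, 161, 175)


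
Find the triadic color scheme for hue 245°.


Triadic: equally spaced at 120° intervals
H1 = 245°
H2 = (245 + 120) mod 360 = 5°
H3 = (245 + 240) mod 360 = 125°
Triadic = 245°, 5°, 125°


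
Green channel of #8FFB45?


Color: #8FFB45
R = 8F = 143
G = FB = 251
B = 45 = 69
Green = 251


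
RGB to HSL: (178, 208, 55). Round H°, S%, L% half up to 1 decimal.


Normalize: R'=178/255≈0.6980, G'=208/255≈0.8157, B'=55/255≈0.2157
Max=208/255, Min=55/255, Δ=Max-Min=153/255
L = (Max+Min)/2 = (208+55)/510 = 263/510 = 0.51568… → L = 51.6%
L > 0.5 → S = Δ/(2-Max-Min) = 153/(510-208-55) = 153/247 = 0.61943… → S = 61.9%
(the 1/255 factors cancel in S and H, so raw channel differences can be used)
Max is G' → H = 60 × ((B-R)/Δ + 2) = 60 × ((55-178)/153 + 2)
  -123/153 + 2 = -0.8039… + 2 = 1.1960…
  H = 60 × 1.1960… = 71.764…° → H = 71.8°
= HSL(71.8°, 61.9%, 51.6%)


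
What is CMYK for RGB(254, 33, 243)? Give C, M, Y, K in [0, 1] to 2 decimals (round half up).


R'=254/255≈0.9961, G'=33/255≈0.1294, B'=243/255≈0.9529
K = 1 - max(R',G',B') = 1 - 254/255 = 1/255 = 0.00392… → 0.00
(1-R'-K)/(1-K) simplifies to (max-R)/max with max = 254:
C = (254-254)/254 = 0/254 = 0 → 0.00
M = (254-33)/254 = 221/254 = 0.87007… → 0.87
Y = (254-243)/254 = 11/254 = 0.04330… → 0.04
= CMYK(0.00, 0.87, 0.04, 0.00)


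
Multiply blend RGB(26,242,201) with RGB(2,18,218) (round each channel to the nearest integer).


Multiply: C = A×B/255, rounded to nearest integer
R: 26×2/255 = 52/255 ≈ 0.204 → 0
G: 242×18/255 = 4356/255 ≈ 17.082 → 17
B: 201×218/255 = 43818/255 ≈ 171.835 → 172
= RGB(0, 17, 172)


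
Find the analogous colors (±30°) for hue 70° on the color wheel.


Base hue: 70°
Left analog: (70 - 30) mod 360 = 40°
Right analog: (70 + 30) mod 360 = 100°
Analogous hues = 40° and 100°


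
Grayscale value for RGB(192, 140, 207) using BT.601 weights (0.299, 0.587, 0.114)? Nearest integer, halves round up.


Gray = 0.299×R + 0.587×G + 0.114×B
Gray = 0.299×192 + 0.587×140 + 0.114×207
Gray = 57.408 + 82.180 + 23.598
Gray = 163.186 → round half up → 163
Gray = 163


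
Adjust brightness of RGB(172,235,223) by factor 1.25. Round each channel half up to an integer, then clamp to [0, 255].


Multiply each channel by 1.25, round half up, clamp to [0, 255]
R: 172×1.25 = 215
G: 235×1.25 = 293.75 → round → 294 → clamp → 255
B: 223×1.25 = 278.75 → round → 279 → clamp → 255
= RGB(215, 255, 255)


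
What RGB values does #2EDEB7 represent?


2E → 46 (R)
DE → 222 (G)
B7 → 183 (B)
= RGB(46, 222, 183)


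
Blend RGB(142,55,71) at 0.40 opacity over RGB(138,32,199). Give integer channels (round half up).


C = α×F + (1-α)×B, with 1-α = 0.60
R: 0.40×142 + 0.60×138 = 56.80 + 82.80 = 139.60 → 140
G: 0.40×55 + 0.60×32 = 22.00 + 19.20 = 41.20 → 41
B: 0.40×71 + 0.60×199 = 28.40 + 119.40 = 147.80 → 148
= RGB(140, 41, 148)


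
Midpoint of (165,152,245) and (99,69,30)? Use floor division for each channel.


Midpoint: each channel = ⌊(C₁+C₂)/2⌋
R: ⌊(165+99)/2⌋ = 132
G: ⌊(152+69)/2⌋ = 110
B: ⌊(245+30)/2⌋ = 137
= RGB(132, 110, 137)


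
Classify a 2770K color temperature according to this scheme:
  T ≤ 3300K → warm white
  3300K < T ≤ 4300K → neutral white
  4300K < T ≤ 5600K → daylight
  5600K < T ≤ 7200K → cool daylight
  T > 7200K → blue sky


Temperature: 2770K
2770K ≤ 3300K → warm white
Classification: warm white


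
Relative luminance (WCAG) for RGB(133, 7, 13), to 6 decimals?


Linearize each channel (sRGB transfer function): c = v/255; c_lin = c/12.92 if c ≤ 0.04045, else ((c+0.055)/1.055)^2.4
  R: 133/255 ≈ 0.521569 > 0.04045 → ((0.521569+0.055)/1.055)^2.4 ≈ 0.234551
  G: 7/255 ≈ 0.027451 ≤ 0.04045 → 0.027451/12.92 ≈ 0.002125
  B: 13/255 ≈ 0.050980 > 0.04045 → ((0.050980+0.055)/1.055)^2.4 ≈ 0.004025
R_lin = 0.234551, G_lin = 0.002125, B_lin = 0.004025
L = 0.2126×R + 0.7152×G + 0.0722×B
L = 0.2126×0.234551 + 0.7152×0.002125 + 0.0722×0.004025
L ≈ 0.051676


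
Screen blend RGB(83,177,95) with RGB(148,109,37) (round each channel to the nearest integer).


Screen: C = 255 - (255-A)×(255-B)/255, rounded to nearest integer
R: 255 - (255-83)×(255-148)/255 = 255 - 18404/255 ≈ 255 - 72.173 = 182.827 → 183
G: 255 - (255-177)×(255-109)/255 = 255 - 11388/255 ≈ 255 - 44.659 = 210.341 → 210
B: 255 - (255-95)×(255-37)/255 = 255 - 34880/255 ≈ 255 - 136.784 = 118.216 → 118
= RGB(183, 210, 118)


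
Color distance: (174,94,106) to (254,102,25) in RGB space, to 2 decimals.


d = √[(R₁-R₂)² + (G₁-G₂)² + (B₁-B₂)²]
d = √[(174-254)² + (94-102)² + (106-25)²]
d = √[6400 + 64 + 6561]
d = √13025
d ≈ 114.13


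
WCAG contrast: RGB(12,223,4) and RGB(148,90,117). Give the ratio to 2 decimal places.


Linearize each sRGB channel c=v/255: c/12.92 if c ≤ 0.04045 else ((c+0.055)/1.055)^2.4
L = 0.2126×R_lin + 0.7152×G_lin + 0.0722×B_lin
Color 1 (12,223,4):
  R=12: 12/255≈0.0471 > 0.04045 → ((0.0471+0.055)/1.055)^2.4 ≈ 0.00368
  G=223: 223/255≈0.8745 > 0.04045 → ((0.8745+0.055)/1.055)^2.4 ≈ 0.73791
  B=4: 4/255≈0.0157 ≤ 0.04045 → 0.0157/12.92 ≈ 0.00121
  L1 = 0.2126×0.00368 + 0.7152×0.73791 + 0.0722×0.00121 ≈ 0.52862
Color 2 (148,90,117):
  R=148: 148/255≈0.5804 > 0.04045 → ((0.5804+0.055)/1.055)^2.4 ≈ 0.29614
  G=90: 90/255≈0.3529 > 0.04045 → ((0.3529+0.055)/1.055)^2.4 ≈ 0.10224
  B=117: 117/255≈0.4588 > 0.04045 → ((0.4588+0.055)/1.055)^2.4 ≈ 0.17789
  L2 = 0.2126×0.29614 + 0.7152×0.10224 + 0.0722×0.17789 ≈ 0.14893
Lighter = 0.52862, Darker = 0.14893
Ratio = (L_lighter + 0.05) / (L_darker + 0.05)
Ratio = (0.52862 + 0.05) / (0.14893 + 0.05) = 0.57862 / 0.19893 ≈ 2.9087
Ratio ≈ 2.91:1


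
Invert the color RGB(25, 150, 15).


Invert: (255-R, 255-G, 255-B)
R: 255-25 = 230
G: 255-150 = 105
B: 255-15 = 240
= RGB(230, 105, 240)


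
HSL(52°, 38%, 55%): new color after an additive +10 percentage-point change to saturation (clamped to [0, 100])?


Original S = 38%
Adjustment = +10 percentage points
New S = 38 + (10) = 48
Clamp to [0, 100] → 48
= HSL(52°, 48%, 55%)


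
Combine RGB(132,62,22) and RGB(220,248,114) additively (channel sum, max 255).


Additive: each channel = min(255, C₁+C₂)
R: 132+220 = 352 → 255
G: 62+248 = 310 → 255
B: 22+114 = 136 → 136
= RGB(255, 255, 136)


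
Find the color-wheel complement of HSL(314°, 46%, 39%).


Complement = opposite side of color wheel = hue + 180°
H' = (314 + 180) mod 360 = 134°
S and L unchanged.
= HSL(134°, 46%, 39%)


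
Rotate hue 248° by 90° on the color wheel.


New hue = (H + rotation) mod 360
New hue = (248 + 90) mod 360
= 338 mod 360
= 338°


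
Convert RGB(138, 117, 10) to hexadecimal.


R = 138 → 8A (hex)
G = 117 → 75 (hex)
B = 10 → 0A (hex)
Hex = #8A750A


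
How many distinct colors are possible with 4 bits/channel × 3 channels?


Total bits = 4 bits/channel × 3 channels = 12 bits
Distinct colors = 2^12
= 4,096 colors


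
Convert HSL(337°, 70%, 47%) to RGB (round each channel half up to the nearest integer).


H=337°, S=0.70, L=0.47
C = (1-|2L-1|)×S = (1-|-0.06|)×0.70 = 0.658
H' = H/60 = 337/60 ≈ 5.6167; X = C×(1-|H' mod 2 - 1|) ≈ 0.2522
m = L - C/2 = 0.47 - 0.329 = 0.141
Sector ⌊H'⌋ = 5 → (R',G',B') = (0.658, 0.0, ≈0.2522)
RGB = ((R'+m)×255, (G'+m)×255, (B'+m)×255) = (203.745, 35.955, 100.2745)
Round half up → RGB(204, 36, 100)


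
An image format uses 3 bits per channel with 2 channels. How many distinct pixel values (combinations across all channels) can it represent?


Total bits = 3 bits/channel × 2 channels = 6 bits
Distinct pixel values = 2^6
= 64 pixel values


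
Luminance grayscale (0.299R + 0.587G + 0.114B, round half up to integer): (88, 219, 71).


Gray = 0.299×R + 0.587×G + 0.114×B
Gray = 0.299×88 + 0.587×219 + 0.114×71
Gray = 26.312 + 128.553 + 8.094
Gray = 162.959 → round half up → 163
Gray = 163


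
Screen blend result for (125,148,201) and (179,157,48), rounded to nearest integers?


Screen: C = 255 - (255-A)×(255-B)/255, rounded to nearest integer
R: 255 - (255-125)×(255-179)/255 = 255 - 9880/255 ≈ 255 - 38.745 = 216.255 → 216
G: 255 - (255-148)×(255-157)/255 = 255 - 10486/255 ≈ 255 - 41.122 = 213.878 → 214
B: 255 - (255-201)×(255-48)/255 = 255 - 11178/255 ≈ 255 - 43.835 = 211.165 → 211
= RGB(216, 214, 211)


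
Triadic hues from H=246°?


Triadic: equally spaced at 120° intervals
H1 = 246°
H2 = (246 + 120) mod 360 = 6°
H3 = (246 + 240) mod 360 = 126°
Triadic = 246°, 6°, 126°


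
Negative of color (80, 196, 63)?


Invert: (255-R, 255-G, 255-B)
R: 255-80 = 175
G: 255-196 = 59
B: 255-63 = 192
= RGB(175, 59, 192)


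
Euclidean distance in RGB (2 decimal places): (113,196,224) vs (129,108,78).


d = √[(R₁-R₂)² + (G₁-G₂)² + (B₁-B₂)²]
d = √[(113-129)² + (196-108)² + (224-78)²]
d = √[256 + 7744 + 21316]
d = √29316
d ≈ 171.22


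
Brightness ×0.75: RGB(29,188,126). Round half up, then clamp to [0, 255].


Multiply each channel by 0.75, round half up, clamp to [0, 255]
R: 29×0.75 = 21.75 → round → 22
G: 188×0.75 = 141
B: 126×0.75 = 94.5 → round → 95
= RGB(22, 141, 95)


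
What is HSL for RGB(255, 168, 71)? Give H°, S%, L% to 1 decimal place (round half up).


Normalize: R'=255/255≈1.0000, G'=168/255≈0.6588, B'=71/255≈0.2784
Max=255/255, Min=71/255, Δ=Max-Min=184/255
L = (Max+Min)/2 = (255+71)/510 = 326/510 = 0.63921… → L = 63.9%
L > 0.5 → S = Δ/(2-Max-Min) = 184/(510-255-71) = 184/184 = 1 → S = 100.0%
(the 1/255 factors cancel in S and H, so raw channel differences can be used)
Max is R' → H = 60 × (((G-B)/Δ) mod 6) = 60 × (((168-71)/184) mod 6)
  97/184 = 0.5271…
  H = 60 × 0.5271… = 31.630…° → H = 31.6°
= HSL(31.6°, 100.0%, 63.9%)


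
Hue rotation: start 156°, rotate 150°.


New hue = (H + rotation) mod 360
New hue = (156 + 150) mod 360
= 306 mod 360
= 306°


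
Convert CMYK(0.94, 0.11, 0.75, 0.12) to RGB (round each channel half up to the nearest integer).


R = 255 × (1-C) × (1-K) = 255 × 0.06 × 0.88 = 13.464 → 13
G = 255 × (1-M) × (1-K) = 255 × 0.89 × 0.88 = 199.716 → 200
B = 255 × (1-Y) × (1-K) = 255 × 0.25 × 0.88 = 56.1 → 56
= RGB(13, 200, 56)


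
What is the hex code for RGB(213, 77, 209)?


R = 213 → D5 (hex)
G = 77 → 4D (hex)
B = 209 → D1 (hex)
Hex = #D54DD1


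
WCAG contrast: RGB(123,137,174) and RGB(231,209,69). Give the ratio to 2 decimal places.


Linearize each sRGB channel c=v/255: c/12.92 if c ≤ 0.04045 else ((c+0.055)/1.055)^2.4
L = 0.2126×R_lin + 0.7152×G_lin + 0.0722×B_lin
Color 1 (123,137,174):
  R=123: 123/255≈0.4824 > 0.04045 → ((0.4824+0.055)/1.055)^2.4 ≈ 0.19807
  G=137: 137/255≈0.5373 > 0.04045 → ((0.5373+0.055)/1.055)^2.4 ≈ 0.25016
  B=174: 174/255≈0.6824 > 0.04045 → ((0.6824+0.055)/1.055)^2.4 ≈ 0.42327
  L1 = 0.2126×0.19807 + 0.7152×0.25016 + 0.0722×0.42327 ≈ 0.25158
Color 2 (231,209,69):
  R=231: 231/255≈0.9059 > 0.04045 → ((0.9059+0.055)/1.055)^2.4 ≈ 0.79910
  G=209: 209/255≈0.8196 > 0.04045 → ((0.8196+0.055)/1.055)^2.4 ≈ 0.63760
  B=69: 69/255≈0.2706 > 0.04045 → ((0.2706+0.055)/1.055)^2.4 ≈ 0.05951
  L2 = 0.2126×0.79910 + 0.7152×0.63760 + 0.0722×0.05951 ≈ 0.63020
Lighter = 0.63020, Darker = 0.25158
Ratio = (L_lighter + 0.05) / (L_darker + 0.05)
Ratio = (0.63020 + 0.05) / (0.25158 + 0.05) = 0.68020 / 0.30158 ≈ 2.2554
Ratio ≈ 2.26:1


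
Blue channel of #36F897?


Color: #36F897
R = 36 = 54
G = F8 = 248
B = 97 = 151
Blue = 151


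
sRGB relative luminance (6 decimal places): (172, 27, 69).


Linearize each channel (sRGB transfer function): c = v/255; c_lin = c/12.92 if c ≤ 0.04045, else ((c+0.055)/1.055)^2.4
  R: 172/255 ≈ 0.674510 > 0.04045 → ((0.674510+0.055)/1.055)^2.4 ≈ 0.412543
  G: 27/255 ≈ 0.105882 > 0.04045 → ((0.105882+0.055)/1.055)^2.4 ≈ 0.010960
  B: 69/255 ≈ 0.270588 > 0.04045 → ((0.270588+0.055)/1.055)^2.4 ≈ 0.059511
R_lin = 0.412543, G_lin = 0.010960, B_lin = 0.059511
L = 0.2126×R + 0.7152×G + 0.0722×B
L = 0.2126×0.412543 + 0.7152×0.010960 + 0.0722×0.059511
L ≈ 0.099842


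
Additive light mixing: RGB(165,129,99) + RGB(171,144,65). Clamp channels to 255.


Additive: each channel = min(255, C₁+C₂)
R: 165+171 = 336 → 255
G: 129+144 = 273 → 255
B: 99+65 = 164 → 164
= RGB(255, 255, 164)


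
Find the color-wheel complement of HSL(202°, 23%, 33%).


Complement = opposite side of color wheel = hue + 180°
H' = (202 + 180) mod 360 = 22°
S and L unchanged.
= HSL(22°, 23%, 33%)


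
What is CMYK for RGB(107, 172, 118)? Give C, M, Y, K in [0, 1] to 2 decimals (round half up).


R'=107/255≈0.4196, G'=172/255≈0.6745, B'=118/255≈0.4627
K = 1 - max(R',G',B') = 1 - 172/255 = 83/255 = 0.32549… → 0.33
(1-R'-K)/(1-K) simplifies to (max-R)/max with max = 172:
C = (172-107)/172 = 65/172 = 0.37790… → 0.38
M = (172-172)/172 = 0/172 = 0 → 0.00
Y = (172-118)/172 = 54/172 = 0.31395… → 0.31
= CMYK(0.38, 0.00, 0.31, 0.33)


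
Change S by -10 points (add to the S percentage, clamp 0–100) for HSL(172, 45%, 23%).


Original S = 45%
Adjustment = -10 percentage points
New S = 45 + (-10) = 35
Clamp to [0, 100] → 35
= HSL(172°, 35%, 23%)


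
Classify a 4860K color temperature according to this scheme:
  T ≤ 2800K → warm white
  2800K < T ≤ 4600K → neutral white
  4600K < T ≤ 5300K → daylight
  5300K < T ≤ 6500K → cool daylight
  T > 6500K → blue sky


Temperature: 4860K
4600K < 4860K ≤ 5300K → daylight
Classification: daylight


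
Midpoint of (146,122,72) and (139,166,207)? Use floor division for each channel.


Midpoint: each channel = ⌊(C₁+C₂)/2⌋
R: ⌊(146+139)/2⌋ = 142
G: ⌊(122+166)/2⌋ = 144
B: ⌊(72+207)/2⌋ = 139
= RGB(142, 144, 139)


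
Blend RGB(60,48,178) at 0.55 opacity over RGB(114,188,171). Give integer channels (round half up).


C = α×F + (1-α)×B, with 1-α = 0.45
R: 0.55×60 + 0.45×114 = 33.00 + 51.30 = 84.30 → 84
G: 0.55×48 + 0.45×188 = 26.40 + 84.60 = 111.00 → 111
B: 0.55×178 + 0.45×171 = 97.90 + 76.95 = 174.85 → 175
= RGB(84, 111, 175)


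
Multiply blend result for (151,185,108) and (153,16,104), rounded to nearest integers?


Multiply: C = A×B/255, rounded to nearest integer
R: 151×153/255 = 23103/255 ≈ 90.600 → 91
G: 185×16/255 = 2960/255 ≈ 11.608 → 12
B: 108×104/255 = 11232/255 ≈ 44.047 → 44
= RGB(91, 12, 44)


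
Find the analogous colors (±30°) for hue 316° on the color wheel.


Base hue: 316°
Left analog: (316 - 30) mod 360 = 286°
Right analog: (316 + 30) mod 360 = 346°
Analogous hues = 286° and 346°


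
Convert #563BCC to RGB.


56 → 86 (R)
3B → 59 (G)
CC → 204 (B)
= RGB(86, 59, 204)


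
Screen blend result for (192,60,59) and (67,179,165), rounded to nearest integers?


Screen: C = 255 - (255-A)×(255-B)/255, rounded to nearest integer
R: 255 - (255-192)×(255-67)/255 = 255 - 11844/255 ≈ 255 - 46.447 = 208.553 → 209
G: 255 - (255-60)×(255-179)/255 = 255 - 14820/255 ≈ 255 - 58.118 = 196.882 → 197
B: 255 - (255-59)×(255-165)/255 = 255 - 17640/255 ≈ 255 - 69.176 = 185.824 → 186
= RGB(209, 197, 186)


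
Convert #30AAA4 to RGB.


30 → 48 (R)
AA → 170 (G)
A4 → 164 (B)
= RGB(48, 170, 164)


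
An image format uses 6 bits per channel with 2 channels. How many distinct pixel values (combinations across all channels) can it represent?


Total bits = 6 bits/channel × 2 channels = 12 bits
Distinct pixel values = 2^12
= 4,096 pixel values


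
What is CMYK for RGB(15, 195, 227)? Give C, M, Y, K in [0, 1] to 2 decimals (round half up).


R'=15/255≈0.0588, G'=195/255≈0.7647, B'=227/255≈0.8902
K = 1 - max(R',G',B') = 1 - 227/255 = 28/255 = 0.10980… → 0.11
(1-R'-K)/(1-K) simplifies to (max-R)/max with max = 227:
C = (227-15)/227 = 212/227 = 0.93392… → 0.93
M = (227-195)/227 = 32/227 = 0.14096… → 0.14
Y = (227-227)/227 = 0/227 = 0 → 0.00
= CMYK(0.93, 0.14, 0.00, 0.11)


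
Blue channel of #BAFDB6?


Color: #BAFDB6
R = BA = 186
G = FD = 253
B = B6 = 182
Blue = 182


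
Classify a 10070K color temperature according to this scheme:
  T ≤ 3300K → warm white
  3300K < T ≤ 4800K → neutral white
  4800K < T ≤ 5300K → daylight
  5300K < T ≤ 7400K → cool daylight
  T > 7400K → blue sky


Temperature: 10070K
10070K > 7400K → blue sky
Classification: blue sky


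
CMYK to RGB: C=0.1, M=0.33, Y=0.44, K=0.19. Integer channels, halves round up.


R = 255 × (1-C) × (1-K) = 255 × 0.90 × 0.81 = 185.895 → 186
G = 255 × (1-M) × (1-K) = 255 × 0.67 × 0.81 = 138.3885 → 138
B = 255 × (1-Y) × (1-K) = 255 × 0.56 × 0.81 = 115.668 → 116
= RGB(186, 138, 116)


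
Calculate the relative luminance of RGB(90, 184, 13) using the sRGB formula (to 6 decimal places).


Linearize each channel (sRGB transfer function): c = v/255; c_lin = c/12.92 if c ≤ 0.04045, else ((c+0.055)/1.055)^2.4
  R: 90/255 ≈ 0.352941 > 0.04045 → ((0.352941+0.055)/1.055)^2.4 ≈ 0.102242
  G: 184/255 ≈ 0.721569 > 0.04045 → ((0.721569+0.055)/1.055)^2.4 ≈ 0.479320
  B: 13/255 ≈ 0.050980 > 0.04045 → ((0.050980+0.055)/1.055)^2.4 ≈ 0.004025
R_lin = 0.102242, G_lin = 0.479320, B_lin = 0.004025
L = 0.2126×R + 0.7152×G + 0.0722×B
L = 0.2126×0.102242 + 0.7152×0.479320 + 0.0722×0.004025
L ≈ 0.364837


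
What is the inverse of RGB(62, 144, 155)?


Invert: (255-R, 255-G, 255-B)
R: 255-62 = 193
G: 255-144 = 111
B: 255-155 = 100
= RGB(193, 111, 100)


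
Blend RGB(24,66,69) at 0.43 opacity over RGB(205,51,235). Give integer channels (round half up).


C = α×F + (1-α)×B, with 1-α = 0.57
R: 0.43×24 + 0.57×205 = 10.32 + 116.85 = 127.17 → 127
G: 0.43×66 + 0.57×51 = 28.38 + 29.07 = 57.45 → 57
B: 0.43×69 + 0.57×235 = 29.67 + 133.95 = 163.62 → 164
= RGB(127, 57, 164)


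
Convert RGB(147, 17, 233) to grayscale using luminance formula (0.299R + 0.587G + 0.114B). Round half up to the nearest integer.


Gray = 0.299×R + 0.587×G + 0.114×B
Gray = 0.299×147 + 0.587×17 + 0.114×233
Gray = 43.953 + 9.979 + 26.562
Gray = 80.494 → round half up → 80
Gray = 80


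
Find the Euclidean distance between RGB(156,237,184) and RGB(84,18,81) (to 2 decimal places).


d = √[(R₁-R₂)² + (G₁-G₂)² + (B₁-B₂)²]
d = √[(156-84)² + (237-18)² + (184-81)²]
d = √[5184 + 47961 + 10609]
d = √63754
d ≈ 252.50


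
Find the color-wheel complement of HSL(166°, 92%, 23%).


Complement = opposite side of color wheel = hue + 180°
H' = (166 + 180) mod 360 = 346°
S and L unchanged.
= HSL(346°, 92%, 23%)


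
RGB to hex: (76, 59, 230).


R = 76 → 4C (hex)
G = 59 → 3B (hex)
B = 230 → E6 (hex)
Hex = #4C3BE6


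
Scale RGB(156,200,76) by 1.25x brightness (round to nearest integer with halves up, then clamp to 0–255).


Multiply each channel by 1.25, round half up, clamp to [0, 255]
R: 156×1.25 = 195
G: 200×1.25 = 250
B: 76×1.25 = 95
= RGB(195, 250, 95)


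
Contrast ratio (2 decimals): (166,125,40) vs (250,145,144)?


Linearize each sRGB channel c=v/255: c/12.92 if c ≤ 0.04045 else ((c+0.055)/1.055)^2.4
L = 0.2126×R_lin + 0.7152×G_lin + 0.0722×B_lin
Color 1 (166,125,40):
  R=166: 166/255≈0.6510 > 0.04045 → ((0.6510+0.055)/1.055)^2.4 ≈ 0.38133
  G=125: 125/255≈0.4902 > 0.04045 → ((0.4902+0.055)/1.055)^2.4 ≈ 0.20508
  B=40: 40/255≈0.1569 > 0.04045 → ((0.1569+0.055)/1.055)^2.4 ≈ 0.02122
  L1 = 0.2126×0.38133 + 0.7152×0.20508 + 0.0722×0.02122 ≈ 0.22927
Color 2 (250,145,144):
  R=250: 250/255≈0.9804 > 0.04045 → ((0.9804+0.055)/1.055)^2.4 ≈ 0.95597
  G=145: 145/255≈0.5686 > 0.04045 → ((0.5686+0.055)/1.055)^2.4 ≈ 0.28315
  B=144: 144/255≈0.5647 > 0.04045 → ((0.5647+0.055)/1.055)^2.4 ≈ 0.27889
  L2 = 0.2126×0.95597 + 0.7152×0.28315 + 0.0722×0.27889 ≈ 0.42588
Lighter = 0.42588, Darker = 0.22927
Ratio = (L_lighter + 0.05) / (L_darker + 0.05)
Ratio = (0.42588 + 0.05) / (0.22927 + 0.05) = 0.47588 / 0.27927 ≈ 1.7040
Ratio ≈ 1.70:1


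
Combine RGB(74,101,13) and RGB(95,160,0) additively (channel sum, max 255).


Additive: each channel = min(255, C₁+C₂)
R: 74+95 = 169 → 169
G: 101+160 = 261 → 255
B: 13+0 = 13 → 13
= RGB(169, 255, 13)


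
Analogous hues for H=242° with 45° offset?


Base hue: 242°
Left analog: (242 - 45) mod 360 = 197°
Right analog: (242 + 45) mod 360 = 287°
Analogous hues = 197° and 287°


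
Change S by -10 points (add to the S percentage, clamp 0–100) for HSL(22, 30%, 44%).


Original S = 30%
Adjustment = -10 percentage points
New S = 30 + (-10) = 20
Clamp to [0, 100] → 20
= HSL(22°, 20%, 44%)


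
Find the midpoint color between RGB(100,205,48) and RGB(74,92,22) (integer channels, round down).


Midpoint: each channel = ⌊(C₁+C₂)/2⌋
R: ⌊(100+74)/2⌋ = 87
G: ⌊(205+92)/2⌋ = 148
B: ⌊(48+22)/2⌋ = 35
= RGB(87, 148, 35)


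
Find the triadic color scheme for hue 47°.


Triadic: equally spaced at 120° intervals
H1 = 47°
H2 = (47 + 120) mod 360 = 167°
H3 = (47 + 240) mod 360 = 287°
Triadic = 47°, 167°, 287°


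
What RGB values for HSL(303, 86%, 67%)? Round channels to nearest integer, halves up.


H=303°, S=0.86, L=0.67
C = (1-|2L-1|)×S = (1-|0.34|)×0.86 = 0.5676
H' = H/60 = 303/60 ≈ 5.0500; X = C×(1-|H' mod 2 - 1|) = 0.53922
m = L - C/2 = 0.67 - 0.2838 = 0.3862
Sector ⌊H'⌋ = 5 → (R',G',B') = (0.5676, 0.0, 0.53922)
RGB = ((R'+m)×255, (G'+m)×255, (B'+m)×255) = (243.219, 98.481, 235.9821)
Round half up → RGB(243, 98, 236)


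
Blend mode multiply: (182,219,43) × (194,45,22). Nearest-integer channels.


Multiply: C = A×B/255, rounded to nearest integer
R: 182×194/255 = 35308/255 ≈ 138.463 → 138
G: 219×45/255 = 9855/255 ≈ 38.647 → 39
B: 43×22/255 = 946/255 ≈ 3.710 → 4
= RGB(138, 39, 4)


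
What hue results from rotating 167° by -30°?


New hue = (H + rotation) mod 360
New hue = (167 -30) mod 360
= 137 mod 360
= 137°


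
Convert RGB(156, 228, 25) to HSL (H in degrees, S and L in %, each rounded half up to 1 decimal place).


Normalize: R'=156/255≈0.6118, G'=228/255≈0.8941, B'=25/255≈0.0980
Max=228/255, Min=25/255, Δ=Max-Min=203/255
L = (Max+Min)/2 = (228+25)/510 = 253/510 = 0.49607… → L = 49.6%
L ≤ 0.5 → S = Δ/(Max+Min) = 203/(228+25) = 203/253 = 0.80237… → S = 80.2%
(the 1/255 factors cancel in S and H, so raw channel differences can be used)
Max is G' → H = 60 × ((B-R)/Δ + 2) = 60 × ((25-156)/203 + 2)
  -131/203 + 2 = -0.6453… + 2 = 1.3546…
  H = 60 × 1.3546… = 81.280…° → H = 81.3°
= HSL(81.3°, 80.2%, 49.6%)


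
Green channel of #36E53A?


Color: #36E53A
R = 36 = 54
G = E5 = 229
B = 3A = 58
Green = 229


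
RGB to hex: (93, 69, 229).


R = 93 → 5D (hex)
G = 69 → 45 (hex)
B = 229 → E5 (hex)
Hex = #5D45E5


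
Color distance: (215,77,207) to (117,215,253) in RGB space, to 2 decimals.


d = √[(R₁-R₂)² + (G₁-G₂)² + (B₁-B₂)²]
d = √[(215-117)² + (77-215)² + (207-253)²]
d = √[9604 + 19044 + 2116]
d = √30764
d ≈ 175.40


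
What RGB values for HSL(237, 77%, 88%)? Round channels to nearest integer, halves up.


H=237°, S=0.77, L=0.88
C = (1-|2L-1|)×S = (1-|0.76|)×0.77 = 0.1848
H' = H/60 = 237/60 ≈ 3.9500; X = C×(1-|H' mod 2 - 1|) = 0.00924
m = L - C/2 = 0.88 - 0.0924 = 0.7876
Sector ⌊H'⌋ = 3 → (R',G',B') = (0.0, 0.00924, 0.1848)
RGB = ((R'+m)×255, (G'+m)×255, (B'+m)×255) = (200.838, 203.1942, 247.962)
Round half up → RGB(201, 203, 248)


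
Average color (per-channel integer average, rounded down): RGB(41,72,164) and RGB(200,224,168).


Midpoint: each channel = ⌊(C₁+C₂)/2⌋
R: ⌊(41+200)/2⌋ = 120
G: ⌊(72+224)/2⌋ = 148
B: ⌊(164+168)/2⌋ = 166
= RGB(120, 148, 166)


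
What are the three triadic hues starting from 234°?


Triadic: equally spaced at 120° intervals
H1 = 234°
H2 = (234 + 120) mod 360 = 354°
H3 = (234 + 240) mod 360 = 114°
Triadic = 234°, 354°, 114°


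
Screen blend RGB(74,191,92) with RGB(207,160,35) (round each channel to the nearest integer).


Screen: C = 255 - (255-A)×(255-B)/255, rounded to nearest integer
R: 255 - (255-74)×(255-207)/255 = 255 - 8688/255 ≈ 255 - 34.071 = 220.929 → 221
G: 255 - (255-191)×(255-160)/255 = 255 - 6080/255 ≈ 255 - 23.843 = 231.157 → 231
B: 255 - (255-92)×(255-35)/255 = 255 - 35860/255 ≈ 255 - 140.627 = 114.373 → 114
= RGB(221, 231, 114)


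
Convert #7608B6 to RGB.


76 → 118 (R)
08 → 8 (G)
B6 → 182 (B)
= RGB(118, 8, 182)


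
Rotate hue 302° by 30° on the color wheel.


New hue = (H + rotation) mod 360
New hue = (302 + 30) mod 360
= 332 mod 360
= 332°


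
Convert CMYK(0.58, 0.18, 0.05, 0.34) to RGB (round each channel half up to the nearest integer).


R = 255 × (1-C) × (1-K) = 255 × 0.42 × 0.66 = 70.686 → 71
G = 255 × (1-M) × (1-K) = 255 × 0.82 × 0.66 = 138.006 → 138
B = 255 × (1-Y) × (1-K) = 255 × 0.95 × 0.66 = 159.885 → 160
= RGB(71, 138, 160)


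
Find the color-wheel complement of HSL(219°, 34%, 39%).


Complement = opposite side of color wheel = hue + 180°
H' = (219 + 180) mod 360 = 39°
S and L unchanged.
= HSL(39°, 34%, 39%)


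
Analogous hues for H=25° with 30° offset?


Base hue: 25°
Left analog: (25 - 30) mod 360 = 355°
Right analog: (25 + 30) mod 360 = 55°
Analogous hues = 355° and 55°


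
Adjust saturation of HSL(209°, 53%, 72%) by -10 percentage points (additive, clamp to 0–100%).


Original S = 53%
Adjustment = -10 percentage points
New S = 53 + (-10) = 43
Clamp to [0, 100] → 43
= HSL(209°, 43%, 72%)


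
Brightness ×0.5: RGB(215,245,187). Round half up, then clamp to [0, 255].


Multiply each channel by 0.5, round half up, clamp to [0, 255]
R: 215×0.5 = 107.5 → round → 108
G: 245×0.5 = 122.5 → round → 123
B: 187×0.5 = 93.5 → round → 94
= RGB(108, 123, 94)


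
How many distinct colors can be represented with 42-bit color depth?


Colors = 2^bits = 2^42
= 4,398,046,511,104 colors


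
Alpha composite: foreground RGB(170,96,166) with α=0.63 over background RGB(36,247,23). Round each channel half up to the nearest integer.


C = α×F + (1-α)×B, with 1-α = 0.37
R: 0.63×170 + 0.37×36 = 107.10 + 13.32 = 120.42 → 120
G: 0.63×96 + 0.37×247 = 60.48 + 91.39 = 151.87 → 152
B: 0.63×166 + 0.37×23 = 104.58 + 8.51 = 113.09 → 113
= RGB(120, 152, 113)


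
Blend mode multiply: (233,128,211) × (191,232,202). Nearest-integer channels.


Multiply: C = A×B/255, rounded to nearest integer
R: 233×191/255 = 44503/255 ≈ 174.522 → 175
G: 128×232/255 = 29696/255 ≈ 116.455 → 116
B: 211×202/255 = 42622/255 ≈ 167.145 → 167
= RGB(175, 116, 167)


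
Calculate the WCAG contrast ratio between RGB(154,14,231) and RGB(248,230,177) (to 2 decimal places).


Linearize each sRGB channel c=v/255: c/12.92 if c ≤ 0.04045 else ((c+0.055)/1.055)^2.4
L = 0.2126×R_lin + 0.7152×G_lin + 0.0722×B_lin
Color 1 (154,14,231):
  R=154: 154/255≈0.6039 > 0.04045 → ((0.6039+0.055)/1.055)^2.4 ≈ 0.32314
  G=14: 14/255≈0.0549 > 0.04045 → ((0.0549+0.055)/1.055)^2.4 ≈ 0.00439
  B=231: 231/255≈0.9059 > 0.04045 → ((0.9059+0.055)/1.055)^2.4 ≈ 0.79910
  L1 = 0.2126×0.32314 + 0.7152×0.00439 + 0.0722×0.79910 ≈ 0.12954
Color 2 (248,230,177):
  R=248: 248/255≈0.9725 > 0.04045 → ((0.9725+0.055)/1.055)^2.4 ≈ 0.93869
  G=230: 230/255≈0.9020 > 0.04045 → ((0.9020+0.055)/1.055)^2.4 ≈ 0.79130
  B=177: 177/255≈0.6941 > 0.04045 → ((0.6941+0.055)/1.055)^2.4 ≈ 0.43966
  L2 = 0.2126×0.93869 + 0.7152×0.79130 + 0.0722×0.43966 ≈ 0.79724
Lighter = 0.79724, Darker = 0.12954
Ratio = (L_lighter + 0.05) / (L_darker + 0.05)
Ratio = (0.79724 + 0.05) / (0.12954 + 0.05) = 0.84724 / 0.17954 ≈ 4.7191
Ratio ≈ 4.72:1


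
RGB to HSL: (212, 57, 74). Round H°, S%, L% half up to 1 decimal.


Normalize: R'=212/255≈0.8314, G'=57/255≈0.2235, B'=74/255≈0.2902
Max=212/255, Min=57/255, Δ=Max-Min=155/255
L = (Max+Min)/2 = (212+57)/510 = 269/510 = 0.52745… → L = 52.7%
L > 0.5 → S = Δ/(2-Max-Min) = 155/(510-212-57) = 155/241 = 0.64315… → S = 64.3%
(the 1/255 factors cancel in S and H, so raw channel differences can be used)
Max is R' → H = 60 × (((G-B)/Δ) mod 6) = 60 × (((57-74)/155) mod 6)
  (-17)/155 = -0.1096…; negative, so add 6 → 5.8903…
  H = 60 × 5.8903… = 353.419…° → H = 353.4°
= HSL(353.4°, 64.3%, 52.7%)


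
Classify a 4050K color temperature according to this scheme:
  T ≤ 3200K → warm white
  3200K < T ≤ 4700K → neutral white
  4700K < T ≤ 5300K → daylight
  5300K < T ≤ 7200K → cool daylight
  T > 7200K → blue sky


Temperature: 4050K
3200K < 4050K ≤ 4700K → neutral white
Classification: neutral white


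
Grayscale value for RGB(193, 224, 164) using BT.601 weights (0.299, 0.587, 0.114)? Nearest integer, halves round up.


Gray = 0.299×R + 0.587×G + 0.114×B
Gray = 0.299×193 + 0.587×224 + 0.114×164
Gray = 57.707 + 131.488 + 18.696
Gray = 207.891 → round half up → 208
Gray = 208


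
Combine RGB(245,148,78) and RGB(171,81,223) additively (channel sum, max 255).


Additive: each channel = min(255, C₁+C₂)
R: 245+171 = 416 → 255
G: 148+81 = 229 → 229
B: 78+223 = 301 → 255
= RGB(255, 229, 255)


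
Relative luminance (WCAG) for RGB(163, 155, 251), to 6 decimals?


Linearize each channel (sRGB transfer function): c = v/255; c_lin = c/12.92 if c ≤ 0.04045, else ((c+0.055)/1.055)^2.4
  R: 163/255 ≈ 0.639216 > 0.04045 → ((0.639216+0.055)/1.055)^2.4 ≈ 0.366253
  G: 155/255 ≈ 0.607843 > 0.04045 → ((0.607843+0.055)/1.055)^2.4 ≈ 0.327778
  B: 251/255 ≈ 0.984314 > 0.04045 → ((0.984314+0.055)/1.055)^2.4 ≈ 0.964686
R_lin = 0.366253, G_lin = 0.327778, B_lin = 0.964686
L = 0.2126×R + 0.7152×G + 0.0722×B
L = 0.2126×0.366253 + 0.7152×0.327778 + 0.0722×0.964686
L ≈ 0.381943


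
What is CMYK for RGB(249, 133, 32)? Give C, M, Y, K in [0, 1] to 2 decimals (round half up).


R'=249/255≈0.9765, G'=133/255≈0.5216, B'=32/255≈0.1255
K = 1 - max(R',G',B') = 1 - 249/255 = 6/255 = 0.02352… → 0.02
(1-R'-K)/(1-K) simplifies to (max-R)/max with max = 249:
C = (249-249)/249 = 0/249 = 0 → 0.00
M = (249-133)/249 = 116/249 = 0.46586… → 0.47
Y = (249-32)/249 = 217/249 = 0.87148… → 0.87
= CMYK(0.00, 0.47, 0.87, 0.02)


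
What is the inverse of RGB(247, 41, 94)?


Invert: (255-R, 255-G, 255-B)
R: 255-247 = 8
G: 255-41 = 214
B: 255-94 = 161
= RGB(8, 214, 161)


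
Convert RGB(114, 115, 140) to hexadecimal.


R = 114 → 72 (hex)
G = 115 → 73 (hex)
B = 140 → 8C (hex)
Hex = #72738C


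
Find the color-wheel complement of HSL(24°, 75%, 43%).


Complement = opposite side of color wheel = hue + 180°
H' = (24 + 180) mod 360 = 204°
S and L unchanged.
= HSL(204°, 75%, 43%)


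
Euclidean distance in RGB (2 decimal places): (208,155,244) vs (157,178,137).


d = √[(R₁-R₂)² + (G₁-G₂)² + (B₁-B₂)²]
d = √[(208-157)² + (155-178)² + (244-137)²]
d = √[2601 + 529 + 11449]
d = √14579
d ≈ 120.74


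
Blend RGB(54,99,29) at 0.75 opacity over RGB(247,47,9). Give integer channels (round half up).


C = α×F + (1-α)×B, with 1-α = 0.25
R: 0.75×54 + 0.25×247 = 40.50 + 61.75 = 102.25 → 102
G: 0.75×99 + 0.25×47 = 74.25 + 11.75 = 86.00 → 86
B: 0.75×29 + 0.25×9 = 21.75 + 2.25 = 24.00 → 24
= RGB(102, 86, 24)
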